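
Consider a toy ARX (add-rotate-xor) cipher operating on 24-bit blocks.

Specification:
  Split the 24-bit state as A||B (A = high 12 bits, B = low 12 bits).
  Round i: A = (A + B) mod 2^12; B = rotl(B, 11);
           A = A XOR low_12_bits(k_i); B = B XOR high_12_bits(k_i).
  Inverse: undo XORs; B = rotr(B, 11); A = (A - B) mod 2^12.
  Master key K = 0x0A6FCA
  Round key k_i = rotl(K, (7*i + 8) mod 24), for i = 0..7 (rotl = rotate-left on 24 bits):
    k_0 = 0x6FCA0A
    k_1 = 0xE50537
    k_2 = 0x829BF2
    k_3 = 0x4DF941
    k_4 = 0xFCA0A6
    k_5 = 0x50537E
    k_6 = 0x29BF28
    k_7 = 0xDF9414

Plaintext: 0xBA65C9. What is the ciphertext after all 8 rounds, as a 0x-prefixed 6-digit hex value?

0xB6D8A1

s_0 = plaintext = 0xBA65C9
s_1 = Round(s_0, k_0) = 0xB65C18
s_2 = Round(s_1, k_1) = 0x24A85C
s_3 = Round(s_2, k_2) = 0x154C07
s_4 = Round(s_3, k_3) = 0x41AADC
s_5 = Round(s_4, k_4) = 0xE50AA4
s_6 = Round(s_5, k_5) = 0xB8A057
s_7 = Round(s_6, k_6) = 0x4C9AB0
s_8 = Round(s_7, k_7) = 0xB6D8A1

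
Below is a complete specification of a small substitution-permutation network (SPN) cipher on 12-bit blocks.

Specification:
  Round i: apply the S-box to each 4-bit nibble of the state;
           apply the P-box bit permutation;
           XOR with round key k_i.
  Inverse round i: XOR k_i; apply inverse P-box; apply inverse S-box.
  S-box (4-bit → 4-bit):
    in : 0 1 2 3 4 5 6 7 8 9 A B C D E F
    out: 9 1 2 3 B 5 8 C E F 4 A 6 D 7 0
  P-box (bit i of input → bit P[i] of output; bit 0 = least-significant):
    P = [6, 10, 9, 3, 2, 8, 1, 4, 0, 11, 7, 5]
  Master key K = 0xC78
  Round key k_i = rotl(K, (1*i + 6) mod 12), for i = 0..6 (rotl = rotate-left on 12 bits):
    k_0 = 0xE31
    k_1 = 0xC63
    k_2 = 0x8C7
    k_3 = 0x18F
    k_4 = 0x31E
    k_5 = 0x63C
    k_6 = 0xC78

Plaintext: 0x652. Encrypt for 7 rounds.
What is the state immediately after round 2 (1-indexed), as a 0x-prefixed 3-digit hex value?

s_0 = plaintext = 0x652
s_1 = Round(s_0, k_0) = 0xA17
s_2 = Round(s_1, k_1) = 0xEEF
s_3 = Round(s_2, k_2) = 0x140
s_4 = Round(s_3, k_3) = 0x0D2
s_5 = Round(s_4, k_4) = 0x729
s_6 = Round(s_5, k_5) = 0x1D4
s_7 = Round(s_6, k_6) = 0x827

0xEEF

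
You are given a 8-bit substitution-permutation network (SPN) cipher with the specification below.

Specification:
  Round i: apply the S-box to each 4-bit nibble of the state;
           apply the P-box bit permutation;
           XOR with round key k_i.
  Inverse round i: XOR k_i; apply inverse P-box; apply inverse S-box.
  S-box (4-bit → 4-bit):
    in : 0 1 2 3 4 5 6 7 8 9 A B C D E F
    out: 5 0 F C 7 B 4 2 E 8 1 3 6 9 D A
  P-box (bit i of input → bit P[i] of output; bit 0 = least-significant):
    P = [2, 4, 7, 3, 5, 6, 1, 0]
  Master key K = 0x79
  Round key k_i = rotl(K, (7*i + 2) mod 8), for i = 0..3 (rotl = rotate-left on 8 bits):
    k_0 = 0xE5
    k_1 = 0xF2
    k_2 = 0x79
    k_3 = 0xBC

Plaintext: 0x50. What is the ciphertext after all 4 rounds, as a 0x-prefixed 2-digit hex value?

0x6F

s_0 = plaintext = 0x50
s_1 = Round(s_0, k_0) = 0x00
s_2 = Round(s_1, k_1) = 0x54
s_3 = Round(s_2, k_2) = 0x8C
s_4 = Round(s_3, k_3) = 0x6F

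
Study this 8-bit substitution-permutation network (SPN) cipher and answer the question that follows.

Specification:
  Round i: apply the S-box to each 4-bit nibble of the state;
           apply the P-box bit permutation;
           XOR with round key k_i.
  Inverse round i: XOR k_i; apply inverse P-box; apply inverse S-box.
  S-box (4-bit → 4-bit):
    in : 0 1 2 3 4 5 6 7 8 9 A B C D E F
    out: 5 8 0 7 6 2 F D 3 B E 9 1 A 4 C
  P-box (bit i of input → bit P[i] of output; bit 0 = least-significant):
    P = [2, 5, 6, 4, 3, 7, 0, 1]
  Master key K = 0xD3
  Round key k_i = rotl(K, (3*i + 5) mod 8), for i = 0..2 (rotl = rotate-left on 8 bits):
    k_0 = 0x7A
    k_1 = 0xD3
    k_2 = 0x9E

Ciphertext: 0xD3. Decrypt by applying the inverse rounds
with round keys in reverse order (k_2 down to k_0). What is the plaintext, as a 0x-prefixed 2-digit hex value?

0x47

s_0 = ciphertext = 0xD3
s_1 = InvRound(s_0, k_2) = 0x00
s_2 = InvRound(s_1, k_1) = 0xAF
s_3 = InvRound(s_2, k_0) = 0x47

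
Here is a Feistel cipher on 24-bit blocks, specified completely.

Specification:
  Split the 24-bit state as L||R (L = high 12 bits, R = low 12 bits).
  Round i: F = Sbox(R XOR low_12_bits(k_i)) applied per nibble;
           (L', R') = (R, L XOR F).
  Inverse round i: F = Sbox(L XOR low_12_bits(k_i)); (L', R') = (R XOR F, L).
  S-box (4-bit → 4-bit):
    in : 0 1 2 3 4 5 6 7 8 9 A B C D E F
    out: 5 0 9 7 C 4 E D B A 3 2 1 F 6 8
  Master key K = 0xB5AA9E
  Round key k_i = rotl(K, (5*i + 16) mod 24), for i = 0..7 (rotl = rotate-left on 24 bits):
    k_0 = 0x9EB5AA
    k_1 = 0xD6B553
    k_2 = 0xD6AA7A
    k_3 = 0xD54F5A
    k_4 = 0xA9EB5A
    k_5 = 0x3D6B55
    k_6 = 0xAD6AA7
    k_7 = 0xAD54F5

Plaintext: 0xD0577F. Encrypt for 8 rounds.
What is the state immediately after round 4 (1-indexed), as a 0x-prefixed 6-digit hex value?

s_0 = plaintext = 0xD0577F
s_1 = Round(s_0, k_0) = 0x77F4F1
s_2 = Round(s_1, k_1) = 0x4F1746
s_3 = Round(s_2, k_2) = 0x746B80
s_4 = Round(s_3, k_3) = 0xB80BB5
s_5 = Round(s_4, k_4) = 0xBB5EE8
s_6 = Round(s_5, k_5) = 0xEE8F9A
s_7 = Round(s_6, k_6) = 0xF9AA97
s_8 = Round(s_7, k_7) = 0xA97973

0xB80BB5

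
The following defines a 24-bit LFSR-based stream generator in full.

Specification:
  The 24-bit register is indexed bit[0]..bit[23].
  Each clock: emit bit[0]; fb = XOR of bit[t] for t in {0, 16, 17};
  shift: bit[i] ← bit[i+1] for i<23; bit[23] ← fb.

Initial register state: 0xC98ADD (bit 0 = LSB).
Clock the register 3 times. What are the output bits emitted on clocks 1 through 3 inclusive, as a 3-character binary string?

reg_0 = 0xC98ADD
clock 1: out=1, reg = 0x64C56E
clock 2: out=0, reg = 0x3262B7
clock 3: out=1, reg = 0x19315B

101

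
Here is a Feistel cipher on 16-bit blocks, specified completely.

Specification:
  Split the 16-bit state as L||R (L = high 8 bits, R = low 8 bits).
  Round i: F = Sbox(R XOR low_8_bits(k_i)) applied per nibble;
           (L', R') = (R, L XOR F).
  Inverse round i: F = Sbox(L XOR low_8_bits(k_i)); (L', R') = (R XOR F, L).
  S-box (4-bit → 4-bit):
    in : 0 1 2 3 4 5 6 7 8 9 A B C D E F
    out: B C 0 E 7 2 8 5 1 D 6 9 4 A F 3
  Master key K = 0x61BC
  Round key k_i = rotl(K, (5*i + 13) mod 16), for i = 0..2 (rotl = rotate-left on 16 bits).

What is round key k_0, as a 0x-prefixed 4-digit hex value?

0x8C37

K = 0x61BC
k_0 = rotl(K, (5*0+13) mod 16) = rotl(K, 13) = 0x8C37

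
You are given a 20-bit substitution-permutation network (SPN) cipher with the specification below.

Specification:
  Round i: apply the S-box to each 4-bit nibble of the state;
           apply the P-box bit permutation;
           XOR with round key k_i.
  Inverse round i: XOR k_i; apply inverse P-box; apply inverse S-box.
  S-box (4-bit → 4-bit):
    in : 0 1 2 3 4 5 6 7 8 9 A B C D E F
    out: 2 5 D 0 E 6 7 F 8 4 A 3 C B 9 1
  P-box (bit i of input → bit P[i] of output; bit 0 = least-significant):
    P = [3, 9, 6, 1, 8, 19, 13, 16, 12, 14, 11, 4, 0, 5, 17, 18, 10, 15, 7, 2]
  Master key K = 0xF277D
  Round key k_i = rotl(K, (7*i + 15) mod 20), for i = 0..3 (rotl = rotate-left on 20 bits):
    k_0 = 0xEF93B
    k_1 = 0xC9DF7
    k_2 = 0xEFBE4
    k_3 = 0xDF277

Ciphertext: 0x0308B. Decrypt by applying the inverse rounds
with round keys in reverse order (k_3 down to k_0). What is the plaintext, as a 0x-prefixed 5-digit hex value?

0x4378B

s_0 = ciphertext = 0x0308B
s_1 = InvRound(s_0, k_3) = 0x4AAA6
s_2 = InvRound(s_1, k_2) = 0x39BBC
s_3 = InvRound(s_2, k_1) = 0xF23A7
s_4 = InvRound(s_3, k_0) = 0x4378B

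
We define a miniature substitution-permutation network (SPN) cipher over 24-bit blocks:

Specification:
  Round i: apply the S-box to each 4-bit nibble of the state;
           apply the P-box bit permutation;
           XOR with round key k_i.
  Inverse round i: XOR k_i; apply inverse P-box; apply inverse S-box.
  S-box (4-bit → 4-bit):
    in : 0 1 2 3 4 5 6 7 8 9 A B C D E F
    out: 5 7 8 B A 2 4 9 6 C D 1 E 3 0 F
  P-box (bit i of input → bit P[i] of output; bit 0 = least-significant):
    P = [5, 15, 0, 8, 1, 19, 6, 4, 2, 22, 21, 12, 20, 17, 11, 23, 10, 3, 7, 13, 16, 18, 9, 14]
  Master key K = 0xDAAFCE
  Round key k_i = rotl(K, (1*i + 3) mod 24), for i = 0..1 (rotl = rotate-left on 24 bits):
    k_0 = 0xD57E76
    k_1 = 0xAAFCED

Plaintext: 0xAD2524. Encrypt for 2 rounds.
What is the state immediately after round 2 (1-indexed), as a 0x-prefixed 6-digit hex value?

0x9FCEA5

s_0 = plaintext = 0xAD2524
s_1 = Round(s_0, k_0) = 0x14B96E
s_2 = Round(s_1, k_1) = 0x9FCEA5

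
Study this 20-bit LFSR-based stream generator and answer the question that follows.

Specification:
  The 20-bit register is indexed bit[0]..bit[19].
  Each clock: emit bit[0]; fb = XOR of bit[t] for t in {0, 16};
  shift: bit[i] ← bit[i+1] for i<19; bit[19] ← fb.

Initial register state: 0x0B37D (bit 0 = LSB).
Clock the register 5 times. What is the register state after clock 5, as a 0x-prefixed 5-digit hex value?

reg_0 = 0x0B37D
clock 1: out=1, reg = 0x859BE
clock 2: out=0, reg = 0x42CDF
clock 3: out=1, reg = 0xA166F
clock 4: out=1, reg = 0xD0B37
clock 5: out=1, reg = 0x6859B

0x6859B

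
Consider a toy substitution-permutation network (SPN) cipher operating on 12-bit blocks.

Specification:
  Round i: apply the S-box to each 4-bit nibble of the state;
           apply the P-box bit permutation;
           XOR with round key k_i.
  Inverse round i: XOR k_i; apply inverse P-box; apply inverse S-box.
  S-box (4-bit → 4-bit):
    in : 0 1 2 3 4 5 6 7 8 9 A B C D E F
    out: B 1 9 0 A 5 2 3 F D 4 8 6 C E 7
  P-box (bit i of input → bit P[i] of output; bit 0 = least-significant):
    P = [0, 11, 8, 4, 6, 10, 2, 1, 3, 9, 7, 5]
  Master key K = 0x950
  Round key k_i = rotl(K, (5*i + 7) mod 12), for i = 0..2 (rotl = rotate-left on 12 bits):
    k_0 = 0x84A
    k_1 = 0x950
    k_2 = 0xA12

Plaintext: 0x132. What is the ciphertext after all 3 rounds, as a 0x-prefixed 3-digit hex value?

0x330

s_0 = plaintext = 0x132
s_1 = Round(s_0, k_0) = 0x853
s_2 = Round(s_1, k_1) = 0xBBC
s_3 = Round(s_2, k_2) = 0x330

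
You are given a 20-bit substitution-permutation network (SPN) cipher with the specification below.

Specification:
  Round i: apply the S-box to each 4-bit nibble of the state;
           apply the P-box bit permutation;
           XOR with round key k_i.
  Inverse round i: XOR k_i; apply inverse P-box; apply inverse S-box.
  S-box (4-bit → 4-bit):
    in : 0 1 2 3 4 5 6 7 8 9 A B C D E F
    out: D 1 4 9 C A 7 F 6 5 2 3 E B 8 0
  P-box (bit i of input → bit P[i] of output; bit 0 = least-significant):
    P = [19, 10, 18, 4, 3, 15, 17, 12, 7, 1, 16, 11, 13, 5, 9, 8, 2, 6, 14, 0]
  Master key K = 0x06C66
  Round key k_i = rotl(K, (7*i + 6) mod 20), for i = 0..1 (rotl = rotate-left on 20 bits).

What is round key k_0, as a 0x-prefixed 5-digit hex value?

K = 0x06C66
k_0 = rotl(K, (7*0+6) mod 20) = rotl(K, 6) = 0xB1981

0xB1981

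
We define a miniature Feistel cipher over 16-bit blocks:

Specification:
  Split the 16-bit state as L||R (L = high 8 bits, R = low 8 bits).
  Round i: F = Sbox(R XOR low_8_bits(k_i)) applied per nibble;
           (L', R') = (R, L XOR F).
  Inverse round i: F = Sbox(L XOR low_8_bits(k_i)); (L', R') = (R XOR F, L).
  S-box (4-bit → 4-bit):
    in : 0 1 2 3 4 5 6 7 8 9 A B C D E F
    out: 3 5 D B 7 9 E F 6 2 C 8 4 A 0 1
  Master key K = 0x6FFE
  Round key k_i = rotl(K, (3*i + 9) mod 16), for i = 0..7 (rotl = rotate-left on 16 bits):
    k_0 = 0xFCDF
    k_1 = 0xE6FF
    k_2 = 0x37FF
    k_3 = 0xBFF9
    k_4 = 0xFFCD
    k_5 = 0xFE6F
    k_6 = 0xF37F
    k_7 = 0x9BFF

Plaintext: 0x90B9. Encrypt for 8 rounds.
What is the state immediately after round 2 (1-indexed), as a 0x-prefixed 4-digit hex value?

0x7EDC

s_0 = plaintext = 0x90B9
s_1 = Round(s_0, k_0) = 0xB97E
s_2 = Round(s_1, k_1) = 0x7EDC
s_3 = Round(s_2, k_2) = 0xDCA5
s_4 = Round(s_3, k_3) = 0xA548
s_5 = Round(s_4, k_4) = 0x48CC
s_6 = Round(s_5, k_5) = 0xCC83
s_7 = Round(s_6, k_6) = 0x83D8
s_8 = Round(s_7, k_7) = 0xD85C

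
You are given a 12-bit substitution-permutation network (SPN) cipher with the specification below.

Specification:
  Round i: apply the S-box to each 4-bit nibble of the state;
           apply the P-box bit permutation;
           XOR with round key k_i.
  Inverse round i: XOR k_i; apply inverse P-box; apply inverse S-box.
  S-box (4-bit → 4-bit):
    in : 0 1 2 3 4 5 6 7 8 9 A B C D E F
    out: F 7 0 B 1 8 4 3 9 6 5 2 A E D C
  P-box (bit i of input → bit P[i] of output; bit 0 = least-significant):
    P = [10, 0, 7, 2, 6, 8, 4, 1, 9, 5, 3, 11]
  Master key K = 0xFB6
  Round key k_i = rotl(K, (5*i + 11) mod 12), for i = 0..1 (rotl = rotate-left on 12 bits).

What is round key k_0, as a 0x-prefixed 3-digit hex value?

K = 0xFB6
k_0 = rotl(K, (5*0+11) mod 12) = rotl(K, 11) = 0x7DB

0x7DB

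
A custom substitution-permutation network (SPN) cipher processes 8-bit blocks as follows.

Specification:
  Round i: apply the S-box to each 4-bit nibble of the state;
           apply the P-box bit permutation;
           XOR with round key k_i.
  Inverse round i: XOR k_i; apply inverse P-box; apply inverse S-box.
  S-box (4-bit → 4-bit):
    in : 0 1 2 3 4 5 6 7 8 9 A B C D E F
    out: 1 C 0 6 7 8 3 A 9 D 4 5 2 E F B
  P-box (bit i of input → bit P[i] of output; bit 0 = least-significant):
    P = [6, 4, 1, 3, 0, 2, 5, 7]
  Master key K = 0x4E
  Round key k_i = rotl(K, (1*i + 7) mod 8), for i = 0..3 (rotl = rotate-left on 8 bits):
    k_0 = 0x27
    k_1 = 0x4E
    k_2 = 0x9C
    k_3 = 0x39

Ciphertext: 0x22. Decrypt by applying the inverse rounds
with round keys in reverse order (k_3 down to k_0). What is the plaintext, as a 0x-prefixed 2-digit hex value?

s_0 = ciphertext = 0x22
s_1 = InvRound(s_0, k_3) = 0x0D
s_2 = InvRound(s_1, k_2) = 0x8C
s_3 = InvRound(s_2, k_1) = 0x5B
s_4 = InvRound(s_3, k_0) = 0x3F

0x3F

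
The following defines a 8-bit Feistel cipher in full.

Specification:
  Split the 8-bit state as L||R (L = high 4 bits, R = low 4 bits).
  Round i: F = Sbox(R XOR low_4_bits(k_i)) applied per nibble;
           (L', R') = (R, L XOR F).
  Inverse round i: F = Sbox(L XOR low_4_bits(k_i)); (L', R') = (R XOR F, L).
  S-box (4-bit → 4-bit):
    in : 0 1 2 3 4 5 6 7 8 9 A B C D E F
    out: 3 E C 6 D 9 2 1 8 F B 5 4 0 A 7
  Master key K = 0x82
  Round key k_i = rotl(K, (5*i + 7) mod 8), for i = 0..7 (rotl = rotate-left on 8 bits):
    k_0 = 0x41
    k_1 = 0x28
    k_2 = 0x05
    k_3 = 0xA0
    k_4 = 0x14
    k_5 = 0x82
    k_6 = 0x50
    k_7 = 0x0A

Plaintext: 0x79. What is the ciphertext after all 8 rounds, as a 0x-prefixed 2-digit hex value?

s_0 = plaintext = 0x79
s_1 = Round(s_0, k_0) = 0x9F
s_2 = Round(s_1, k_1) = 0xF8
s_3 = Round(s_2, k_2) = 0x8F
s_4 = Round(s_3, k_3) = 0xFF
s_5 = Round(s_4, k_4) = 0xFA
s_6 = Round(s_5, k_5) = 0xA7
s_7 = Round(s_6, k_6) = 0x7B
s_8 = Round(s_7, k_7) = 0xB9

0xB9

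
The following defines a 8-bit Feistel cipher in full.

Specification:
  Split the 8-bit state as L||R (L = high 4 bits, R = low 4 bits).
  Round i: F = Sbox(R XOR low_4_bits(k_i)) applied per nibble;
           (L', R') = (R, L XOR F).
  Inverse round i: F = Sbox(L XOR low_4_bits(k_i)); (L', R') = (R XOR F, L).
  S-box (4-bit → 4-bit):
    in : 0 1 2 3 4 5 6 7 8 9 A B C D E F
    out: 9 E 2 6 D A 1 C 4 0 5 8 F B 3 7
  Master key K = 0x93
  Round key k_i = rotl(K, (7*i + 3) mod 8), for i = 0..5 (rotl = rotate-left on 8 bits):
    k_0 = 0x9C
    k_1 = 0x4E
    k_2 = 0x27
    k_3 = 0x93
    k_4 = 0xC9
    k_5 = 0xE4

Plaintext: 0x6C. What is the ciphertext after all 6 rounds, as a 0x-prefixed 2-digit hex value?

s_0 = plaintext = 0x6C
s_1 = Round(s_0, k_0) = 0xCF
s_2 = Round(s_1, k_1) = 0xF2
s_3 = Round(s_2, k_2) = 0x25
s_4 = Round(s_3, k_3) = 0x53
s_5 = Round(s_4, k_4) = 0x30
s_6 = Round(s_5, k_5) = 0x0E

0x0E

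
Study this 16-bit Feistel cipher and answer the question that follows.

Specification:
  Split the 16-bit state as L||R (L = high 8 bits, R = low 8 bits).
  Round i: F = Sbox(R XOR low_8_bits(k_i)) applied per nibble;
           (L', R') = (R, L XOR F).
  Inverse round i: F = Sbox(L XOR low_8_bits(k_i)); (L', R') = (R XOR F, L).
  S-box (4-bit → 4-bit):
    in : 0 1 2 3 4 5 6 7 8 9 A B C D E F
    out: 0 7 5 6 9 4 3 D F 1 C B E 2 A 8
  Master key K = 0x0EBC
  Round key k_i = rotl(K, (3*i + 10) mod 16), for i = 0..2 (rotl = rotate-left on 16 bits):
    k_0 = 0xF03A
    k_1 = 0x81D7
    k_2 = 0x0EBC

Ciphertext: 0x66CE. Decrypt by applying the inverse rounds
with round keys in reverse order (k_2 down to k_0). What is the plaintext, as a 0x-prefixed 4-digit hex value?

s_0 = ciphertext = 0x66CE
s_1 = InvRound(s_0, k_2) = 0xE266
s_2 = InvRound(s_1, k_1) = 0x02E2
s_3 = InvRound(s_2, k_0) = 0x8D02

0x8D02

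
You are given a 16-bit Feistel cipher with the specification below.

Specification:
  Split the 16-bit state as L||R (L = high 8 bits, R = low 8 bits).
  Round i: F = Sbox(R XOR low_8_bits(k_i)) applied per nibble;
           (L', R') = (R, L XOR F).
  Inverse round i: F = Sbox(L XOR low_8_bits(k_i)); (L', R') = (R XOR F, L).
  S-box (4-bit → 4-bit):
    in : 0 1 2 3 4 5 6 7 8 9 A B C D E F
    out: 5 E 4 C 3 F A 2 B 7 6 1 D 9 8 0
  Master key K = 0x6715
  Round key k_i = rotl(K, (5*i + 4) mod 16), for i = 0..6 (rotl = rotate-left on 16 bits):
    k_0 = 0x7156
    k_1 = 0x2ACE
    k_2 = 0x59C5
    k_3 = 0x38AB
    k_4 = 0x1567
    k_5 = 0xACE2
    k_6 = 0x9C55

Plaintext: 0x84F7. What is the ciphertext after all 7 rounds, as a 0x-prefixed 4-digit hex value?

0x420A

s_0 = plaintext = 0x84F7
s_1 = Round(s_0, k_0) = 0xF7EA
s_2 = Round(s_1, k_1) = 0xEAB4
s_3 = Round(s_2, k_2) = 0xB4C4
s_4 = Round(s_3, k_3) = 0xC414
s_5 = Round(s_4, k_4) = 0x14E8
s_6 = Round(s_5, k_5) = 0xE842
s_7 = Round(s_6, k_6) = 0x420A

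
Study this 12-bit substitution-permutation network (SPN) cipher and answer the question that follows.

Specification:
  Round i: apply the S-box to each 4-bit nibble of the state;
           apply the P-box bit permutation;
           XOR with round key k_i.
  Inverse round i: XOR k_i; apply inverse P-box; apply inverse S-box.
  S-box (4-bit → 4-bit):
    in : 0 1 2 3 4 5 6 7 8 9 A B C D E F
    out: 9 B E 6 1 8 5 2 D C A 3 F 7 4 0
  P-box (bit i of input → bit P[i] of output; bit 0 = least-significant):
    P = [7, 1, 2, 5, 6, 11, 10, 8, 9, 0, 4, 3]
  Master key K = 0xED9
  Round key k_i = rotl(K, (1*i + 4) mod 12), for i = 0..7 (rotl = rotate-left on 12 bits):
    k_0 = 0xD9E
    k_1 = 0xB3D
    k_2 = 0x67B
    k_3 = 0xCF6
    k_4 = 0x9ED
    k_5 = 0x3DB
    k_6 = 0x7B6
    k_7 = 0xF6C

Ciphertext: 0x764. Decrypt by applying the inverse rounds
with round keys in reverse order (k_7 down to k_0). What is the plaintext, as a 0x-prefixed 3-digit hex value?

s_0 = ciphertext = 0x764
s_1 = InvRound(s_0, k_7) = 0x57F
s_2 = InvRound(s_1, k_6) = 0x144
s_3 = InvRound(s_2, k_5) = 0xCFD
s_4 = InvRound(s_3, k_4) = 0xE9F
s_5 = InvRound(s_4, k_3) = 0x145
s_6 = InvRound(s_5, k_2) = 0x892
s_7 = InvRound(s_6, k_1) = 0x15C
s_8 = InvRound(s_7, k_0) = 0xFDB

0xFDB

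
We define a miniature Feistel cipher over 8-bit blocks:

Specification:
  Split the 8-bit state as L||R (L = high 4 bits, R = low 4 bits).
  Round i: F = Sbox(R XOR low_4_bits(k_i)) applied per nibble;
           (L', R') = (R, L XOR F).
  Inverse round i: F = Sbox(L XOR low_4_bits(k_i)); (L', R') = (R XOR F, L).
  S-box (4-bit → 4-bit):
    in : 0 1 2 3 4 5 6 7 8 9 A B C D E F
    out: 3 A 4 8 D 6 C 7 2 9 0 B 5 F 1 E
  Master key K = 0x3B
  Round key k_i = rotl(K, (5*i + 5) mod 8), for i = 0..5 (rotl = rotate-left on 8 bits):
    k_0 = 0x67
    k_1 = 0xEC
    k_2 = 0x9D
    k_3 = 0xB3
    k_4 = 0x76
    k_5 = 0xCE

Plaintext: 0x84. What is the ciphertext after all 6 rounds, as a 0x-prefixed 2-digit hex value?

0xEE

s_0 = plaintext = 0x84
s_1 = Round(s_0, k_0) = 0x40
s_2 = Round(s_1, k_1) = 0x01
s_3 = Round(s_2, k_2) = 0x15
s_4 = Round(s_3, k_3) = 0x5D
s_5 = Round(s_4, k_4) = 0xDE
s_6 = Round(s_5, k_5) = 0xEE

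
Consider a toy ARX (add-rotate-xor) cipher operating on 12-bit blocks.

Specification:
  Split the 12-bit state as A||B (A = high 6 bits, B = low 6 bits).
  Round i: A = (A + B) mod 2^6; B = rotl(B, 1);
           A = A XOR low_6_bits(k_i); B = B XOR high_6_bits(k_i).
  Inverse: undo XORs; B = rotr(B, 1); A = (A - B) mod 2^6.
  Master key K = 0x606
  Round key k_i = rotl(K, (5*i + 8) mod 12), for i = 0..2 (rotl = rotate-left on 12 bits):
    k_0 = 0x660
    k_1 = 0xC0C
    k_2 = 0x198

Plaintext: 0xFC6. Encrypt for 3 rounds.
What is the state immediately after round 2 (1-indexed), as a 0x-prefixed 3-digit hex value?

0xD9A

s_0 = plaintext = 0xFC6
s_1 = Round(s_0, k_0) = 0x955
s_2 = Round(s_1, k_1) = 0xD9A
s_3 = Round(s_2, k_2) = 0x232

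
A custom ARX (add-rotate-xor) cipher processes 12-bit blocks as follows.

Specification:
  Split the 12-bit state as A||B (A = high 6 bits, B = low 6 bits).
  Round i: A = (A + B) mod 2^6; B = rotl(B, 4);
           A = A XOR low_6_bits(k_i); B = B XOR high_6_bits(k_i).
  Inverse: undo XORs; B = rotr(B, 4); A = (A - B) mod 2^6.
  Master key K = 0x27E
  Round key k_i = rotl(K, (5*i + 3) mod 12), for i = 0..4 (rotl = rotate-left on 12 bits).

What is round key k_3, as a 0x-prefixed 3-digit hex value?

K = 0x27E
k_0 = rotl(K, (5*0+3) mod 12) = rotl(K, 3) = 0x3F1
k_1 = rotl(K, (5*1+3) mod 12) = rotl(K, 8) = 0xE27
k_2 = rotl(K, (5*2+3) mod 12) = rotl(K, 1) = 0x4FC
k_3 = rotl(K, (5*3+3) mod 12) = rotl(K, 6) = 0xF89

0xF89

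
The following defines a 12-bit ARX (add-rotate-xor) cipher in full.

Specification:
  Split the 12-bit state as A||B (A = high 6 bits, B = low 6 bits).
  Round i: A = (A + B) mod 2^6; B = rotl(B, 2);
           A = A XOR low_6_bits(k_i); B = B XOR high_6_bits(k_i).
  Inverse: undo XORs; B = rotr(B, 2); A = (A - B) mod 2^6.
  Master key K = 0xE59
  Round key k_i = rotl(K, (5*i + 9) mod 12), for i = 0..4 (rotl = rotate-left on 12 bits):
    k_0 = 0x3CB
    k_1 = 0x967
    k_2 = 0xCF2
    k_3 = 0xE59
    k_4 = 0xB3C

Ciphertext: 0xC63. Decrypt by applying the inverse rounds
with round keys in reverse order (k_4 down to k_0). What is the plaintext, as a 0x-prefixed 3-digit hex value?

s_0 = ciphertext = 0xC63
s_1 = InvRound(s_0, k_4) = 0x6B3
s_2 = InvRound(s_1, k_3) = 0x862
s_3 = InvRound(s_2, k_2) = 0xFD4
s_4 = InvRound(s_3, k_1) = 0xF1C
s_5 = InvRound(s_4, k_0) = 0x0F4

0x0F4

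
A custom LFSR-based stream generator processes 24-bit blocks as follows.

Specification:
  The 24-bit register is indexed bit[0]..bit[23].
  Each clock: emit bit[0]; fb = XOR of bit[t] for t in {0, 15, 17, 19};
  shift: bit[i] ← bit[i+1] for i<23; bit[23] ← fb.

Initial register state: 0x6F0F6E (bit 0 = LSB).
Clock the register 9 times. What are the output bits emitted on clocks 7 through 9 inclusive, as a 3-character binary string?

101

reg_0 = 0x6F0F6E
clock 1: out=0, reg = 0x3787B7
clock 2: out=1, reg = 0x9BC3DB
clock 3: out=1, reg = 0x4DE1ED
clock 4: out=1, reg = 0xA6F0F6
clock 5: out=0, reg = 0x53787B
clock 6: out=1, reg = 0x29BC3D
clock 7: out=1, reg = 0x94DE1E
clock 8: out=0, reg = 0xCA6F0F
clock 9: out=1, reg = 0xE53787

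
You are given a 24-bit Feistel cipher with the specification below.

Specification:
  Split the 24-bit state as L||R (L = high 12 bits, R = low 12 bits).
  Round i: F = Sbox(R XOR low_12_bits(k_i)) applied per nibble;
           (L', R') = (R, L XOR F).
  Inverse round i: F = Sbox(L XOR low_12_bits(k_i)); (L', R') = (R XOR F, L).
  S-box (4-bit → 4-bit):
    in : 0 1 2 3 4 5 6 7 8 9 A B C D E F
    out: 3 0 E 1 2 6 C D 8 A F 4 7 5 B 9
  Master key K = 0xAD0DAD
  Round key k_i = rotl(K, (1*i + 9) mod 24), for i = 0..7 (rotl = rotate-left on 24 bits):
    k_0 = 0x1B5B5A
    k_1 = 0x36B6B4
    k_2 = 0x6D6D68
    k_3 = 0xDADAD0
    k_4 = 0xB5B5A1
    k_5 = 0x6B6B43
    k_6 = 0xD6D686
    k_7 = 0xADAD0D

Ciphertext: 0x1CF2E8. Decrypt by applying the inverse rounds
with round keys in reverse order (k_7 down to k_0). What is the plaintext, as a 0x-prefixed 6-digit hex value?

0xB91565

s_0 = ciphertext = 0x1CF2E8
s_1 = InvRound(s_0, k_7) = 0x5961CF
s_2 = InvRound(s_1, k_6) = 0x0CC596
s_3 = InvRound(s_2, k_5) = 0x11F0CC
s_4 = InvRound(s_3, k_4) = 0x28711F
s_5 = InvRound(s_4, k_3) = 0x972287
s_6 = InvRound(s_5, k_2) = 0x088972
s_7 = InvRound(s_6, k_1) = 0x565088
s_8 = InvRound(s_7, k_0) = 0xB91565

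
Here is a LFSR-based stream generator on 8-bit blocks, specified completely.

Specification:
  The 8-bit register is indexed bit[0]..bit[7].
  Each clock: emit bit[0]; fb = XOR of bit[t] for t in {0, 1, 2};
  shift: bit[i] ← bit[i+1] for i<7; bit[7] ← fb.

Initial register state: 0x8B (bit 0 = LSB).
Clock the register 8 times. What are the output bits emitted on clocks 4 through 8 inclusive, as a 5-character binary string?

10001

reg_0 = 0x8B
clock 1: out=1, reg = 0x45
clock 2: out=1, reg = 0x22
clock 3: out=0, reg = 0x91
clock 4: out=1, reg = 0xC8
clock 5: out=0, reg = 0x64
clock 6: out=0, reg = 0xB2
clock 7: out=0, reg = 0xD9
clock 8: out=1, reg = 0xEC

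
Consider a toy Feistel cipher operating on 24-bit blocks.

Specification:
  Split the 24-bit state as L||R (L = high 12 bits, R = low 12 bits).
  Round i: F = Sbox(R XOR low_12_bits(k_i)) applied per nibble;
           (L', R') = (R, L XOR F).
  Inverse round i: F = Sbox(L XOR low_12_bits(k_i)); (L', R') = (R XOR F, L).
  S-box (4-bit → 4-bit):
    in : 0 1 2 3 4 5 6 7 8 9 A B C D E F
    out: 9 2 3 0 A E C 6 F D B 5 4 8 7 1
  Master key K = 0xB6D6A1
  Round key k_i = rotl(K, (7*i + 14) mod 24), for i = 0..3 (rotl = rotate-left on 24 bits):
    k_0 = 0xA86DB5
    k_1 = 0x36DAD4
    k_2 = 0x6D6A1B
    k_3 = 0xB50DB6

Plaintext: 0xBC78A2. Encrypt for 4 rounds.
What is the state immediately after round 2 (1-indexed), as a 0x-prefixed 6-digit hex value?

s_0 = plaintext = 0xBC78A2
s_1 = Round(s_0, k_0) = 0x8A25E1
s_2 = Round(s_1, k_1) = 0x5E19AC
s_3 = Round(s_2, k_2) = 0x9AC5B7
s_4 = Round(s_3, k_3) = 0x5B763E

0x5E19AC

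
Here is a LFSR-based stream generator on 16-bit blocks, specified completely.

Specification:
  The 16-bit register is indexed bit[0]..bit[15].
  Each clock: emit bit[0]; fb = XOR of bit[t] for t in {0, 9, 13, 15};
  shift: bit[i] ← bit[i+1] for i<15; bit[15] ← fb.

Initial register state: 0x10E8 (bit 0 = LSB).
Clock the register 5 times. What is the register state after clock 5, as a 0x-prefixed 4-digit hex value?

reg_0 = 0x10E8
clock 1: out=0, reg = 0x0874
clock 2: out=0, reg = 0x043A
clock 3: out=0, reg = 0x021D
clock 4: out=1, reg = 0x010E
clock 5: out=0, reg = 0x0087

0x0087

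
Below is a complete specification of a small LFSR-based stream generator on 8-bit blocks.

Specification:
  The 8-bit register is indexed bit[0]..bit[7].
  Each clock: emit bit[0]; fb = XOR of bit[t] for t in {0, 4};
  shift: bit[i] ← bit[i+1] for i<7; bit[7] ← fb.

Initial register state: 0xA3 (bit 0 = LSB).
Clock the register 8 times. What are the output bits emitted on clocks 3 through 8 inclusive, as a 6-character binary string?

reg_0 = 0xA3
clock 1: out=1, reg = 0xD1
clock 2: out=1, reg = 0x68
clock 3: out=0, reg = 0x34
clock 4: out=0, reg = 0x9A
clock 5: out=0, reg = 0xCD
clock 6: out=1, reg = 0xE6
clock 7: out=0, reg = 0x73
clock 8: out=1, reg = 0x39

000101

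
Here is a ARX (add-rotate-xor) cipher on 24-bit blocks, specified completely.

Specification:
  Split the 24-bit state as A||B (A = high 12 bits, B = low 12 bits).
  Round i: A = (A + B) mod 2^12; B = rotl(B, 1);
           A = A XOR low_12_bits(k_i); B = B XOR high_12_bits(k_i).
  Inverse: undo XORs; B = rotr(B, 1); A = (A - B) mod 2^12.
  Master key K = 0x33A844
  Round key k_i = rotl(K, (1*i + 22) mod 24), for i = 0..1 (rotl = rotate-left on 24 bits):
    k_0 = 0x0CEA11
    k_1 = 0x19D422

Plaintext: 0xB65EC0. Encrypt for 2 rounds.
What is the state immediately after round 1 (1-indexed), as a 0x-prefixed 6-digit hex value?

0x034D4F

s_0 = plaintext = 0xB65EC0
s_1 = Round(s_0, k_0) = 0x034D4F
s_2 = Round(s_1, k_1) = 0x9A1B02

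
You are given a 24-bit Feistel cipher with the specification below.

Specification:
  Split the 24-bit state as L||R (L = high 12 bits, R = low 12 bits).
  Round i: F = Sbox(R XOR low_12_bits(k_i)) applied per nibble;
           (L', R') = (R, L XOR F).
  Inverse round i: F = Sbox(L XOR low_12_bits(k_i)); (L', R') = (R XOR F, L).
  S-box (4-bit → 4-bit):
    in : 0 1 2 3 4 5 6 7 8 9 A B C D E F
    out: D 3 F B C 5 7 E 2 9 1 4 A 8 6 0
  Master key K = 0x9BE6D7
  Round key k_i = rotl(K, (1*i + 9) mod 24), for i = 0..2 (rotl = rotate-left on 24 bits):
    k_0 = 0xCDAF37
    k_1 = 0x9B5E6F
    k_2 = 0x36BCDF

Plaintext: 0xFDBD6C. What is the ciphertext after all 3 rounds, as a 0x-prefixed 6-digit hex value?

0xB01E09

s_0 = plaintext = 0xFDBD6C
s_1 = Round(s_0, k_0) = 0xD6C08F
s_2 = Round(s_1, k_1) = 0x08FB01
s_3 = Round(s_2, k_2) = 0xB01E09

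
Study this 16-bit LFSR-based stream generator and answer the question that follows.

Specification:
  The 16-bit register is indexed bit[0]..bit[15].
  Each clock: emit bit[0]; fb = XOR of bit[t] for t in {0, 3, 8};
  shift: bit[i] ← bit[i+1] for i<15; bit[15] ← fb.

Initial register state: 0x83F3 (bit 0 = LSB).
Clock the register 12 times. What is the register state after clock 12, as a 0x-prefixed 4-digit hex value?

reg_0 = 0x83F3
clock 1: out=1, reg = 0x41F9
clock 2: out=1, reg = 0xA0FC
clock 3: out=0, reg = 0xD07E
clock 4: out=0, reg = 0xE83F
clock 5: out=1, reg = 0x741F
clock 6: out=1, reg = 0x3A0F
clock 7: out=1, reg = 0x1D07
clock 8: out=1, reg = 0x0E83
clock 9: out=1, reg = 0x8741
clock 10: out=1, reg = 0x43A0
clock 11: out=0, reg = 0xA1D0
clock 12: out=0, reg = 0xD0E8

0xD0E8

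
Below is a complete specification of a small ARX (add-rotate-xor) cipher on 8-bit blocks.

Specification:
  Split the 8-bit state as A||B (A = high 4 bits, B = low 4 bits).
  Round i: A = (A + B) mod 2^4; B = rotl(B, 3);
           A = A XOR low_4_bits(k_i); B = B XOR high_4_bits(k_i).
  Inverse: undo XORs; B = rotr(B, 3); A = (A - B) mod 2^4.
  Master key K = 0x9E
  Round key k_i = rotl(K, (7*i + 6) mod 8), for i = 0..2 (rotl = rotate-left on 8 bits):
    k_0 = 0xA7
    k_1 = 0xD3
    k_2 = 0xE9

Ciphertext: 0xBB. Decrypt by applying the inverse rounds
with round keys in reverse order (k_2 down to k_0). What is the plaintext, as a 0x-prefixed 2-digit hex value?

0x28

s_0 = ciphertext = 0xBB
s_1 = InvRound(s_0, k_2) = 0x8A
s_2 = InvRound(s_1, k_1) = 0xDE
s_3 = InvRound(s_2, k_0) = 0x28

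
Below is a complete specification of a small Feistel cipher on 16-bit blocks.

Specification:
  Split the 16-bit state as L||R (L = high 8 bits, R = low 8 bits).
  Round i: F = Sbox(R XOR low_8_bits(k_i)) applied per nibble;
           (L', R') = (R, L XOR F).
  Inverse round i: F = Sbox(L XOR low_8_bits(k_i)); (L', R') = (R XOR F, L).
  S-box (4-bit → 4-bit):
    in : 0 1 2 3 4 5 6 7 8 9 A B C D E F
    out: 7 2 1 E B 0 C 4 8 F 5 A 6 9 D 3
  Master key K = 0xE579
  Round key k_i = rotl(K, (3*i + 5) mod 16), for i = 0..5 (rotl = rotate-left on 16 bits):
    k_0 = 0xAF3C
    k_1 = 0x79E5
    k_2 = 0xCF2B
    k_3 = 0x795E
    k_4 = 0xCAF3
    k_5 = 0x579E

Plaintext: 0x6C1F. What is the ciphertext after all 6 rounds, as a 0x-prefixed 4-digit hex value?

0x44C4

s_0 = plaintext = 0x6C1F
s_1 = Round(s_0, k_0) = 0x1F72
s_2 = Round(s_1, k_1) = 0x72EB
s_3 = Round(s_2, k_2) = 0xEB15
s_4 = Round(s_3, k_3) = 0x1551
s_5 = Round(s_4, k_4) = 0x5144
s_6 = Round(s_5, k_5) = 0x44C4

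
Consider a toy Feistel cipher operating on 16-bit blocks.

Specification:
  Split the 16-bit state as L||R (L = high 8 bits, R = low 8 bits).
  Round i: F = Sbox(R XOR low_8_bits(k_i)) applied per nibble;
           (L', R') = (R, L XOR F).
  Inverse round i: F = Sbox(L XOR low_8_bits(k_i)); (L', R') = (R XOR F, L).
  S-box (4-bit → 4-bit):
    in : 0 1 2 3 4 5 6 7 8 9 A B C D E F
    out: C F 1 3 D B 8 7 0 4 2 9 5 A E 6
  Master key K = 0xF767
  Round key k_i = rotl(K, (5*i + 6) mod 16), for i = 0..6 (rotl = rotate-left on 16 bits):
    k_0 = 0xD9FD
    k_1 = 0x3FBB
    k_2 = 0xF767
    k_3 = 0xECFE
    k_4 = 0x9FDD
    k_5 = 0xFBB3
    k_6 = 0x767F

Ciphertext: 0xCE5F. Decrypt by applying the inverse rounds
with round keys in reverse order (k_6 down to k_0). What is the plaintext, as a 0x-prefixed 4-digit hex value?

s_0 = ciphertext = 0xCE5F
s_1 = InvRound(s_0, k_6) = 0xC0CE
s_2 = InvRound(s_1, k_5) = 0xBDC0
s_3 = InvRound(s_2, k_4) = 0x4CBD
s_4 = InvRound(s_3, k_3) = 0x2C4C
s_5 = InvRound(s_4, k_2) = 0x952C
s_6 = InvRound(s_5, k_1) = 0x3295
s_7 = InvRound(s_6, k_0) = 0xC332

0xC332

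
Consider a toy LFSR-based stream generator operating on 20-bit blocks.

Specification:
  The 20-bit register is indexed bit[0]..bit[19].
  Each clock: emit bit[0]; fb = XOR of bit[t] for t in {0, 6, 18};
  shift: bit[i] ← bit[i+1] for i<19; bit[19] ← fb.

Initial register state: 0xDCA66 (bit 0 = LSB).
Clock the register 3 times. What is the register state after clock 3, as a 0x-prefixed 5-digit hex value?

0x9B94C

reg_0 = 0xDCA66
clock 1: out=0, reg = 0x6E533
clock 2: out=1, reg = 0x37299
clock 3: out=1, reg = 0x9B94C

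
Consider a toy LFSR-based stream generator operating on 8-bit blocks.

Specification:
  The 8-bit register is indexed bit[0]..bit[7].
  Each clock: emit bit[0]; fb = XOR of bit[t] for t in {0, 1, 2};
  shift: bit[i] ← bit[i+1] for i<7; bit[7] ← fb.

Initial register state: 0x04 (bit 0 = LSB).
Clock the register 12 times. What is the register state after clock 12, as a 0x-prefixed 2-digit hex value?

reg_0 = 0x04
clock 1: out=0, reg = 0x82
clock 2: out=0, reg = 0xC1
clock 3: out=1, reg = 0xE0
clock 4: out=0, reg = 0x70
clock 5: out=0, reg = 0x38
clock 6: out=0, reg = 0x1C
clock 7: out=0, reg = 0x8E
clock 8: out=0, reg = 0x47
clock 9: out=1, reg = 0xA3
clock 10: out=1, reg = 0x51
clock 11: out=1, reg = 0xA8
clock 12: out=0, reg = 0x54

0x54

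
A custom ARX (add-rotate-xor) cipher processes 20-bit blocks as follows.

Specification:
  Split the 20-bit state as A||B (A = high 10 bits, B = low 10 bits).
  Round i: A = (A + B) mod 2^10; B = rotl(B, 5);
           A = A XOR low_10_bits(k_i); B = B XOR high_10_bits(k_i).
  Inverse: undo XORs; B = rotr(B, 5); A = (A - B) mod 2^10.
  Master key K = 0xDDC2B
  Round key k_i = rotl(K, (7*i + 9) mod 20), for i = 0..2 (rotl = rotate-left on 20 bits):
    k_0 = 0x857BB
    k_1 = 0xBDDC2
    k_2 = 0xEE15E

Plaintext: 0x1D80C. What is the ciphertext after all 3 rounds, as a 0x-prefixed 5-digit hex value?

0x826DA

s_0 = plaintext = 0x1D80C
s_1 = Round(s_0, k_0) = 0xCE795
s_2 = Round(s_1, k_1) = 0xC304B
s_3 = Round(s_2, k_2) = 0x826DA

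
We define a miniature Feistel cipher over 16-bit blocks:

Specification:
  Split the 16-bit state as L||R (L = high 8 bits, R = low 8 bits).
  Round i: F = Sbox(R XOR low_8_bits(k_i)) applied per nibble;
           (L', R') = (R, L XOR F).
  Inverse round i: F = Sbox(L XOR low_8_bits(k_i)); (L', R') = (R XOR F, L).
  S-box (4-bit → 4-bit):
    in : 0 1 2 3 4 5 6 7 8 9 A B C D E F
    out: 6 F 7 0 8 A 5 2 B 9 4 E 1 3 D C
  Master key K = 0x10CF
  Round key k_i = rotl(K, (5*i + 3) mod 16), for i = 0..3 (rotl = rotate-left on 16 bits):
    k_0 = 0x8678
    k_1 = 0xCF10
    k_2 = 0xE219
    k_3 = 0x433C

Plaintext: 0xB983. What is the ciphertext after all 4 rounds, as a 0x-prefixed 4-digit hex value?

0x6C77

s_0 = plaintext = 0xB983
s_1 = Round(s_0, k_0) = 0x8377
s_2 = Round(s_1, k_1) = 0x77D1
s_3 = Round(s_2, k_2) = 0xD16C
s_4 = Round(s_3, k_3) = 0x6C77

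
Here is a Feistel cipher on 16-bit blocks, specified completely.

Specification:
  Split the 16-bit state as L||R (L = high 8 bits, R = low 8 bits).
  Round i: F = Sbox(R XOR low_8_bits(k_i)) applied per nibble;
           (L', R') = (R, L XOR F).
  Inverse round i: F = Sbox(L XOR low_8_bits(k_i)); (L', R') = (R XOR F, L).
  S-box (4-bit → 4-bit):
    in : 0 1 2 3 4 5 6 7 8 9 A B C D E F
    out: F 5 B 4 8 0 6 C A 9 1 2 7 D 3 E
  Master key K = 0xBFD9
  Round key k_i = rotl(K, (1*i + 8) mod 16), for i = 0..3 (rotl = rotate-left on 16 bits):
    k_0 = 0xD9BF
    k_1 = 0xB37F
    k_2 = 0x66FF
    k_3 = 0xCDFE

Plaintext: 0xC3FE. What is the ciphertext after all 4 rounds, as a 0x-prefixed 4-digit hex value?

s_0 = plaintext = 0xC3FE
s_1 = Round(s_0, k_0) = 0xFE46
s_2 = Round(s_1, k_1) = 0x46B7
s_3 = Round(s_2, k_2) = 0xB7CC
s_4 = Round(s_3, k_3) = 0xCCFC

0xCCFC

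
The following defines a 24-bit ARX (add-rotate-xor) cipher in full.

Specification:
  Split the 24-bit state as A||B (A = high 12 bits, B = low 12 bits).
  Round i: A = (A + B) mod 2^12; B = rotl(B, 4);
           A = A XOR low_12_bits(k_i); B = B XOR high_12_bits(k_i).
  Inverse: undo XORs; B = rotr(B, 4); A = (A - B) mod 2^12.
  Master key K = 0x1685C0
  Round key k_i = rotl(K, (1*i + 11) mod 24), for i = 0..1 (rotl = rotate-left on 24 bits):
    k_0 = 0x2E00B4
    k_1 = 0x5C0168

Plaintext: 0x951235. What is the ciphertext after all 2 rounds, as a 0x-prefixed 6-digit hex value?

0xD8CEE1

s_0 = plaintext = 0x951235
s_1 = Round(s_0, k_0) = 0xB321B2
s_2 = Round(s_1, k_1) = 0xD8CEE1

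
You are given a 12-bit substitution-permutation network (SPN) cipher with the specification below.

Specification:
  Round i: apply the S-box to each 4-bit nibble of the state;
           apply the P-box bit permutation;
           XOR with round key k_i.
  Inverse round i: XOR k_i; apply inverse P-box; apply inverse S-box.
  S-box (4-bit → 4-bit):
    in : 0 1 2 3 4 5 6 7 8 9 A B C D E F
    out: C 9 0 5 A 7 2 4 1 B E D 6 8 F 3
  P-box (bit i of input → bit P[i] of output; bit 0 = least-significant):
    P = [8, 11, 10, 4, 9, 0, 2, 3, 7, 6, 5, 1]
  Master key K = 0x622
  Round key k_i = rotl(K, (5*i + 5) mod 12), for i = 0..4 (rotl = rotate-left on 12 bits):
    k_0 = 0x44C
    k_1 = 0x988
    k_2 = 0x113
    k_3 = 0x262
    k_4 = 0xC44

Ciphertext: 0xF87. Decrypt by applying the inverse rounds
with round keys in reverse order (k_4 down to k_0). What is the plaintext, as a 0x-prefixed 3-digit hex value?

s_0 = ciphertext = 0xF87
s_1 = InvRound(s_0, k_4) = 0x9F8
s_2 = InvRound(s_1, k_3) = 0x119
s_3 = InvRound(s_2, k_2) = 0xDD2
s_4 = InvRound(s_3, k_1) = 0x4D0
s_5 = InvRound(s_4, k_0) = 0x80D

0x80D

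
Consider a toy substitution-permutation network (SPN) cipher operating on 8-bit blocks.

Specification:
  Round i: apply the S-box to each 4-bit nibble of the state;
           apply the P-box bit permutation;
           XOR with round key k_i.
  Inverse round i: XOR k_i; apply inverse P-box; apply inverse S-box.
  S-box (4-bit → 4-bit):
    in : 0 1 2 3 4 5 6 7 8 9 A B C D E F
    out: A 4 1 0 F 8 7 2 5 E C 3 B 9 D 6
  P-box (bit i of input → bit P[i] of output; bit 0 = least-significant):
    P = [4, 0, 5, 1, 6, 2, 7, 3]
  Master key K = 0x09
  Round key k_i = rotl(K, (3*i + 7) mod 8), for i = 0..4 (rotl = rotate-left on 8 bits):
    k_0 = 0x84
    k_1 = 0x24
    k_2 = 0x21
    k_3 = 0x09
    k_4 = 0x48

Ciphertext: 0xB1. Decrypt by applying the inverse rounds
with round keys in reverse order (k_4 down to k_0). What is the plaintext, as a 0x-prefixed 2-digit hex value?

s_0 = ciphertext = 0xB1
s_1 = InvRound(s_0, k_4) = 0xE6
s_2 = InvRound(s_1, k_3) = 0x49
s_3 = InvRound(s_2, k_2) = 0xD1
s_4 = InvRound(s_3, k_1) = 0x66
s_5 = InvRound(s_4, k_0) = 0x8A

0x8A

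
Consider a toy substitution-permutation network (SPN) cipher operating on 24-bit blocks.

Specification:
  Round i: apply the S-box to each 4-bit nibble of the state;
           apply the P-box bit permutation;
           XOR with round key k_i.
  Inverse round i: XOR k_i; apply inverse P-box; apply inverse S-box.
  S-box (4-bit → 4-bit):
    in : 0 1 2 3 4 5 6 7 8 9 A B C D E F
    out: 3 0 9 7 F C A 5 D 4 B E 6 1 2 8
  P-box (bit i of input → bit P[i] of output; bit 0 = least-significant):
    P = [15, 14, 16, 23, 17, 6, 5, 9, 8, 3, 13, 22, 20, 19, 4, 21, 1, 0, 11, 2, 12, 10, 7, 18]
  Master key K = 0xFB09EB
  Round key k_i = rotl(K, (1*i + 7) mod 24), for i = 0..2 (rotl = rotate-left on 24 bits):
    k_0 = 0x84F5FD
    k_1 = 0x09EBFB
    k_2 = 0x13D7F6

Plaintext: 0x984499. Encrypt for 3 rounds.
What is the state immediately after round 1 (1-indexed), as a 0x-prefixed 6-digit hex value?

0xFDDC43

s_0 = plaintext = 0x984499
s_1 = Round(s_0, k_0) = 0xFDDC43
s_2 = Round(s_1, k_1) = 0x1E0991
s_3 = Round(s_2, k_2) = 0x0BF7D7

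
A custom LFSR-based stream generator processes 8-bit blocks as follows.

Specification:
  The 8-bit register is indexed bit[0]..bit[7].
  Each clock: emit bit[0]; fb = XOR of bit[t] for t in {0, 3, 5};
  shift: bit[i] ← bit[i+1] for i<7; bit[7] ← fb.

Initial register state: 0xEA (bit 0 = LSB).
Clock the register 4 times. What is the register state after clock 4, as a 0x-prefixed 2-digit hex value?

reg_0 = 0xEA
clock 1: out=0, reg = 0x75
clock 2: out=1, reg = 0x3A
clock 3: out=0, reg = 0x1D
clock 4: out=1, reg = 0x0E

0x0E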